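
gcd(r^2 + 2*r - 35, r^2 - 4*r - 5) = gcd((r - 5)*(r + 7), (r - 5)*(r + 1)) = r - 5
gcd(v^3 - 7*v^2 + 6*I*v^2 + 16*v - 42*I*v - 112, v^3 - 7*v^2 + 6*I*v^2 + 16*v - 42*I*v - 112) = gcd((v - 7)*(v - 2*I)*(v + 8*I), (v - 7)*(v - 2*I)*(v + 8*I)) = v^3 + v^2*(-7 + 6*I) + v*(16 - 42*I) - 112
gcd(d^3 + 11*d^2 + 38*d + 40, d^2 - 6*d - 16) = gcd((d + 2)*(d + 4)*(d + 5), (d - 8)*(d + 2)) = d + 2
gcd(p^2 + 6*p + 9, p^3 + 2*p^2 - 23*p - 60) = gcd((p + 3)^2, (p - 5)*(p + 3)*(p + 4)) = p + 3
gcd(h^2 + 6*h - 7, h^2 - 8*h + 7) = h - 1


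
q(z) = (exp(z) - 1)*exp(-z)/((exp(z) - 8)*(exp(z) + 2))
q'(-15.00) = -204313.59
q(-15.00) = 204313.50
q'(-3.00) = -1.25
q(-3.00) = 1.17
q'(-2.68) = -0.91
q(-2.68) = 0.83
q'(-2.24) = -0.58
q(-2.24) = 0.50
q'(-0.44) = -0.08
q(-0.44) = 0.03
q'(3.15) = -0.01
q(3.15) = 0.00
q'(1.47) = -0.03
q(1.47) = -0.03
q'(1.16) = -0.01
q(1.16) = -0.03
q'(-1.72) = -0.34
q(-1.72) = 0.27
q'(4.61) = -0.00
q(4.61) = 0.00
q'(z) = -(exp(z) - 1)*exp(-z)/((exp(z) - 8)*(exp(z) + 2)) - (exp(z) - 1)/((exp(z) - 8)*(exp(z) + 2)^2) + 1/((exp(z) - 8)*(exp(z) + 2)) - (exp(z) - 1)/((exp(z) - 8)^2*(exp(z) + 2)) = (-2*exp(3*z) + 9*exp(2*z) - 12*exp(z) - 16)*exp(-z)/(exp(4*z) - 12*exp(3*z) + 4*exp(2*z) + 192*exp(z) + 256)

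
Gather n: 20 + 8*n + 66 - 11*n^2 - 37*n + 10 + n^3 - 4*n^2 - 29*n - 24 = n^3 - 15*n^2 - 58*n + 72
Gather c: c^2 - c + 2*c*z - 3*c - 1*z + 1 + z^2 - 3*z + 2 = c^2 + c*(2*z - 4) + z^2 - 4*z + 3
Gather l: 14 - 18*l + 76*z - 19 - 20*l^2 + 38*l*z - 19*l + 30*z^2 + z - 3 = -20*l^2 + l*(38*z - 37) + 30*z^2 + 77*z - 8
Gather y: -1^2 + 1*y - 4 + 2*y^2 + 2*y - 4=2*y^2 + 3*y - 9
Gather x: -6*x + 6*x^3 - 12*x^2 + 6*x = 6*x^3 - 12*x^2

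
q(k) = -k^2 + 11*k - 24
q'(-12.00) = 35.00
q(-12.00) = -300.00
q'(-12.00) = 35.00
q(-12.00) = -300.00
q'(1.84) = 7.32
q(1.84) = -7.15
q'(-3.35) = 17.70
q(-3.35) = -72.07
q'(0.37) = 10.26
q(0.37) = -20.07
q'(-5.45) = 21.90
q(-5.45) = -113.65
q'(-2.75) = 16.50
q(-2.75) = -61.81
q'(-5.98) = 22.96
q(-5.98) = -125.54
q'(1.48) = 8.04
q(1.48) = -9.91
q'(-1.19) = 13.38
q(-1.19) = -38.51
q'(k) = 11 - 2*k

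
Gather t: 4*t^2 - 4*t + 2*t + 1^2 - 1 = 4*t^2 - 2*t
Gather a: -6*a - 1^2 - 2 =-6*a - 3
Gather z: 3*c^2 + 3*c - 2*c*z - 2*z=3*c^2 + 3*c + z*(-2*c - 2)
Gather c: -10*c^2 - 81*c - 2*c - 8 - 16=-10*c^2 - 83*c - 24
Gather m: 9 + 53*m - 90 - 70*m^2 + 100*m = -70*m^2 + 153*m - 81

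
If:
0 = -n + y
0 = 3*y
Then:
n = 0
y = 0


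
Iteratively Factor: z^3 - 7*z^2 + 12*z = (z - 3)*(z^2 - 4*z) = z*(z - 3)*(z - 4)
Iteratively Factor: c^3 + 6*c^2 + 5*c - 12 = (c - 1)*(c^2 + 7*c + 12) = (c - 1)*(c + 4)*(c + 3)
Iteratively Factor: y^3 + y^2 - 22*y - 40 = (y - 5)*(y^2 + 6*y + 8) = (y - 5)*(y + 2)*(y + 4)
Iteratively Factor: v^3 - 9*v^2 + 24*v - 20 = (v - 5)*(v^2 - 4*v + 4) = (v - 5)*(v - 2)*(v - 2)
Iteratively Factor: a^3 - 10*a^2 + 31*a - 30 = (a - 2)*(a^2 - 8*a + 15) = (a - 5)*(a - 2)*(a - 3)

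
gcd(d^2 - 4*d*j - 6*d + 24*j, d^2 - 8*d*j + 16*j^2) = d - 4*j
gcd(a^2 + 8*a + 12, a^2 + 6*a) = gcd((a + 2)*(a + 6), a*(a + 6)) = a + 6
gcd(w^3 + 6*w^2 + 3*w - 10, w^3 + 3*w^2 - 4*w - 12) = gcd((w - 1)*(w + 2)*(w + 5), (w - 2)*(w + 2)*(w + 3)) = w + 2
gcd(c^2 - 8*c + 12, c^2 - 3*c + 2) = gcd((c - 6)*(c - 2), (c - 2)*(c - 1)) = c - 2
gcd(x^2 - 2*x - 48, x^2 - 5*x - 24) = x - 8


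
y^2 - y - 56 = (y - 8)*(y + 7)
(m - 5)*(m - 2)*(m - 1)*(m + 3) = m^4 - 5*m^3 - 7*m^2 + 41*m - 30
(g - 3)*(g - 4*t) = g^2 - 4*g*t - 3*g + 12*t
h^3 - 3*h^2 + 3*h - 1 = (h - 1)^3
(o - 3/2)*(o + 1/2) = o^2 - o - 3/4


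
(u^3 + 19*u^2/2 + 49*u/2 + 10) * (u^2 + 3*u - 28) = u^5 + 25*u^4/2 + 25*u^3 - 365*u^2/2 - 656*u - 280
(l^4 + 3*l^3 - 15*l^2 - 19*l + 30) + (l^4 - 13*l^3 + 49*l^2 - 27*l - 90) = 2*l^4 - 10*l^3 + 34*l^2 - 46*l - 60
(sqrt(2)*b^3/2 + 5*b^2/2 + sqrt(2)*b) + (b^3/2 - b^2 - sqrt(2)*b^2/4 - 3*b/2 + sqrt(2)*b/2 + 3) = b^3/2 + sqrt(2)*b^3/2 - sqrt(2)*b^2/4 + 3*b^2/2 - 3*b/2 + 3*sqrt(2)*b/2 + 3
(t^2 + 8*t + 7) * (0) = 0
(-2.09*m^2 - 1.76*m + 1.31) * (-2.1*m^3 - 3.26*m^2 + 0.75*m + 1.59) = 4.389*m^5 + 10.5094*m^4 + 1.4191*m^3 - 8.9137*m^2 - 1.8159*m + 2.0829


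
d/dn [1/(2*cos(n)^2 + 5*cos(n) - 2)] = (4*cos(n) + 5)*sin(n)/(5*cos(n) + cos(2*n) - 1)^2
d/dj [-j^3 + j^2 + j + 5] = -3*j^2 + 2*j + 1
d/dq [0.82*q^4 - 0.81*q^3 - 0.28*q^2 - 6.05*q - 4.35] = 3.28*q^3 - 2.43*q^2 - 0.56*q - 6.05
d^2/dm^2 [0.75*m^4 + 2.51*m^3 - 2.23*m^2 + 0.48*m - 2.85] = 9.0*m^2 + 15.06*m - 4.46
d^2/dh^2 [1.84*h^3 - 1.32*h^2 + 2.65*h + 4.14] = 11.04*h - 2.64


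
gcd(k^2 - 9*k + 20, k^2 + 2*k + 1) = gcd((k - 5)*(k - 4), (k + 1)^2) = 1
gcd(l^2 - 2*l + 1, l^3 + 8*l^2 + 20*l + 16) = 1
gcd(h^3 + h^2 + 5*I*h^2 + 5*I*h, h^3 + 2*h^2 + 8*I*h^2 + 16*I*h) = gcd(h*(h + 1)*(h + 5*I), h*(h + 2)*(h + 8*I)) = h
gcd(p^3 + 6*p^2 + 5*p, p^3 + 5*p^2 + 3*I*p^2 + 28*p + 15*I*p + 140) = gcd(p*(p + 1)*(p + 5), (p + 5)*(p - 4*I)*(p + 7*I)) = p + 5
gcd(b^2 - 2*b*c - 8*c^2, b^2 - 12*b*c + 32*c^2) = b - 4*c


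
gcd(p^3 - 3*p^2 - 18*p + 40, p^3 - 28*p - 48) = p + 4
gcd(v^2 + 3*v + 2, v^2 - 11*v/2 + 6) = 1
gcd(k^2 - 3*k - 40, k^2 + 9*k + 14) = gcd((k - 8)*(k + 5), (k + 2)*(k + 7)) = 1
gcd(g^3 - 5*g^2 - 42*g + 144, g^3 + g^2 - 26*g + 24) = g + 6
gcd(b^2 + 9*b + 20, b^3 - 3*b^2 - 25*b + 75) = b + 5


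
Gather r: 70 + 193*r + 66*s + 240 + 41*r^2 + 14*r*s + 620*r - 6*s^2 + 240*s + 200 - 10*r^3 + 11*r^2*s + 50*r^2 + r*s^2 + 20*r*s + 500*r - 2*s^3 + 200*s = -10*r^3 + r^2*(11*s + 91) + r*(s^2 + 34*s + 1313) - 2*s^3 - 6*s^2 + 506*s + 510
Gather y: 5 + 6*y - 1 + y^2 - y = y^2 + 5*y + 4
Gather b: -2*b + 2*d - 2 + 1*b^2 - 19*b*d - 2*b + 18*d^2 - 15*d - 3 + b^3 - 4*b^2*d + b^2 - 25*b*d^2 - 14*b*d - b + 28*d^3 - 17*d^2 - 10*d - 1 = b^3 + b^2*(2 - 4*d) + b*(-25*d^2 - 33*d - 5) + 28*d^3 + d^2 - 23*d - 6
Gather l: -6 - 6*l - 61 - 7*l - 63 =-13*l - 130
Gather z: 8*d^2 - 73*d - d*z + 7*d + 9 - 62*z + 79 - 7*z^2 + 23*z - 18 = 8*d^2 - 66*d - 7*z^2 + z*(-d - 39) + 70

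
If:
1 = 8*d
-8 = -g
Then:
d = 1/8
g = 8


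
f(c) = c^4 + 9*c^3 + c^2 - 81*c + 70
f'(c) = 4*c^3 + 27*c^2 + 2*c - 81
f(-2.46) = 177.95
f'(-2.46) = 17.93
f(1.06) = -2.75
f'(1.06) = -43.78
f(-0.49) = 108.93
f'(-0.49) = -75.97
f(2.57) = 64.83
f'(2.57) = 170.37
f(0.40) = 38.36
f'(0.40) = -75.62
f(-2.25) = 180.43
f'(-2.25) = 5.62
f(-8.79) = 716.63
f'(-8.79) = -729.06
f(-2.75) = 170.33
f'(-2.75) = 34.50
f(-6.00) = -56.00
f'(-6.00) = 15.00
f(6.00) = 2860.00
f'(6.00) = 1767.00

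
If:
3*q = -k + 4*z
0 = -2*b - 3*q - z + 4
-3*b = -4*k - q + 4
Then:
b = 56/13 - 59*z/13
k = 60/13 - 53*z/13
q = 35*z/13 - 20/13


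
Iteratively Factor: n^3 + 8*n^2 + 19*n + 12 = (n + 4)*(n^2 + 4*n + 3) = (n + 1)*(n + 4)*(n + 3)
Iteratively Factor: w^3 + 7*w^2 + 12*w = (w)*(w^2 + 7*w + 12) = w*(w + 4)*(w + 3)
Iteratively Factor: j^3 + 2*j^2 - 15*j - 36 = (j + 3)*(j^2 - j - 12) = (j + 3)^2*(j - 4)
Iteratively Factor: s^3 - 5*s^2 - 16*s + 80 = (s + 4)*(s^2 - 9*s + 20) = (s - 5)*(s + 4)*(s - 4)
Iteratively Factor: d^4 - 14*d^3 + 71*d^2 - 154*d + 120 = (d - 4)*(d^3 - 10*d^2 + 31*d - 30) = (d - 4)*(d - 3)*(d^2 - 7*d + 10) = (d - 4)*(d - 3)*(d - 2)*(d - 5)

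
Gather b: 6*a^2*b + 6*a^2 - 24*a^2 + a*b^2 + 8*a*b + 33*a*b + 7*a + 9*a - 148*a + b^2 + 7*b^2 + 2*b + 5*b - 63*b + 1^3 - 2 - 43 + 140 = -18*a^2 - 132*a + b^2*(a + 8) + b*(6*a^2 + 41*a - 56) + 96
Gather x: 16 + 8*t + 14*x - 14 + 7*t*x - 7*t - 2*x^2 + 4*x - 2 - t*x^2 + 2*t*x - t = x^2*(-t - 2) + x*(9*t + 18)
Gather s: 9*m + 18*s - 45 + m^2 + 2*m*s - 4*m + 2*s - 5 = m^2 + 5*m + s*(2*m + 20) - 50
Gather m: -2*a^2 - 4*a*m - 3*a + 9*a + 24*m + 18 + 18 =-2*a^2 + 6*a + m*(24 - 4*a) + 36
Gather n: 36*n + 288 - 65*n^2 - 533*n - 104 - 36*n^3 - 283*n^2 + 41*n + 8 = -36*n^3 - 348*n^2 - 456*n + 192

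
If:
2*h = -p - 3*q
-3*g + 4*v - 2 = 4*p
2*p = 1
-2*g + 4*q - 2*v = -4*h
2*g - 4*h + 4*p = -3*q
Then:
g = -42/55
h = -1/220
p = 1/2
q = -9/55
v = 47/110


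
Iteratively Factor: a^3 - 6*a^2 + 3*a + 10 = (a + 1)*(a^2 - 7*a + 10) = (a - 2)*(a + 1)*(a - 5)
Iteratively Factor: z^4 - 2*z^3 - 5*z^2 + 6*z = (z - 3)*(z^3 + z^2 - 2*z) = (z - 3)*(z - 1)*(z^2 + 2*z) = (z - 3)*(z - 1)*(z + 2)*(z)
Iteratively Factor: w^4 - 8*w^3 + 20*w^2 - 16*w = (w - 2)*(w^3 - 6*w^2 + 8*w) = (w - 4)*(w - 2)*(w^2 - 2*w) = w*(w - 4)*(w - 2)*(w - 2)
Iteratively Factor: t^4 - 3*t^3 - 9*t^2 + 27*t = (t - 3)*(t^3 - 9*t) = t*(t - 3)*(t^2 - 9) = t*(t - 3)*(t + 3)*(t - 3)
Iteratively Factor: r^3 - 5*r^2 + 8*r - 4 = (r - 1)*(r^2 - 4*r + 4) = (r - 2)*(r - 1)*(r - 2)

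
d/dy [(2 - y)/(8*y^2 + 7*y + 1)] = (-8*y^2 - 7*y + (y - 2)*(16*y + 7) - 1)/(8*y^2 + 7*y + 1)^2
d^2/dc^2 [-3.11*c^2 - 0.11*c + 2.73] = -6.22000000000000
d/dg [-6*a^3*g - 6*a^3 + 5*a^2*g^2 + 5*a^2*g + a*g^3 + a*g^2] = a*(-6*a^2 + 10*a*g + 5*a + 3*g^2 + 2*g)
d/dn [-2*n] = -2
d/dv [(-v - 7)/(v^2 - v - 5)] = (-v^2 + v + (v + 7)*(2*v - 1) + 5)/(-v^2 + v + 5)^2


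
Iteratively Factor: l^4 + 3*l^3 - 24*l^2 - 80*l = (l)*(l^3 + 3*l^2 - 24*l - 80) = l*(l + 4)*(l^2 - l - 20) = l*(l - 5)*(l + 4)*(l + 4)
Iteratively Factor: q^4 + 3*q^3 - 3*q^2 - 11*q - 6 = (q + 3)*(q^3 - 3*q - 2) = (q + 1)*(q + 3)*(q^2 - q - 2) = (q - 2)*(q + 1)*(q + 3)*(q + 1)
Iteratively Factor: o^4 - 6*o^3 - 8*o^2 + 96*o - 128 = (o - 4)*(o^3 - 2*o^2 - 16*o + 32) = (o - 4)*(o - 2)*(o^2 - 16) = (o - 4)*(o - 2)*(o + 4)*(o - 4)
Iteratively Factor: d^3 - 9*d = (d)*(d^2 - 9) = d*(d + 3)*(d - 3)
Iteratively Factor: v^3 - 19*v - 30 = (v + 2)*(v^2 - 2*v - 15) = (v - 5)*(v + 2)*(v + 3)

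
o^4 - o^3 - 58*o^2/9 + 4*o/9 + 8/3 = (o - 3)*(o - 2/3)*(o + 2/3)*(o + 2)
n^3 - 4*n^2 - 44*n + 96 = (n - 8)*(n - 2)*(n + 6)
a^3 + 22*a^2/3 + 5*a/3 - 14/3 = (a - 2/3)*(a + 1)*(a + 7)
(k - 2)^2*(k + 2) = k^3 - 2*k^2 - 4*k + 8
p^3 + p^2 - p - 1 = (p - 1)*(p + 1)^2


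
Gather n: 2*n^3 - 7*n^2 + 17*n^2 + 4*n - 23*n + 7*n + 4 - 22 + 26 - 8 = 2*n^3 + 10*n^2 - 12*n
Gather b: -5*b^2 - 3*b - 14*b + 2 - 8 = -5*b^2 - 17*b - 6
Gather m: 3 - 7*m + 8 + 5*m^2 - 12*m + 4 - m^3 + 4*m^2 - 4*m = -m^3 + 9*m^2 - 23*m + 15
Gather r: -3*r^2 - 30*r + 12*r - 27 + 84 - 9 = -3*r^2 - 18*r + 48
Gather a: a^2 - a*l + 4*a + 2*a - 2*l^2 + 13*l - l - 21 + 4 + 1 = a^2 + a*(6 - l) - 2*l^2 + 12*l - 16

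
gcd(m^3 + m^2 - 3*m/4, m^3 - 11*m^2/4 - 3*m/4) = m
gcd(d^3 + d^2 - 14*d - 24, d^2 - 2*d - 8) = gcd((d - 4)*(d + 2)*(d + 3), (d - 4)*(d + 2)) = d^2 - 2*d - 8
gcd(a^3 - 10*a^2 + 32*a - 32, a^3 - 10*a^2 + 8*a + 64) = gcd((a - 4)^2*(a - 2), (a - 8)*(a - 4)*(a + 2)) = a - 4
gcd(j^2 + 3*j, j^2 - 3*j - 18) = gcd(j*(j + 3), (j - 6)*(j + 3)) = j + 3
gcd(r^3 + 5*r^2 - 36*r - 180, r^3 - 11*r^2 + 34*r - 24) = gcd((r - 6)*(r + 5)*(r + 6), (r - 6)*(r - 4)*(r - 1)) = r - 6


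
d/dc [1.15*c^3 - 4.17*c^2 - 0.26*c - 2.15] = 3.45*c^2 - 8.34*c - 0.26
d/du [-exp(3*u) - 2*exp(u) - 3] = (-3*exp(2*u) - 2)*exp(u)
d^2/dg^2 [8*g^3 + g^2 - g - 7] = 48*g + 2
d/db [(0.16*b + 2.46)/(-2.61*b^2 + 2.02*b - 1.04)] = (0.4176*b^2 + 12.8412*b - 5.1356)/(6.8121*b^4 - 10.5444*b^3 + 9.5092*b^2 - 4.2016*b + 1.0816)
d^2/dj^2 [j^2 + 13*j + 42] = 2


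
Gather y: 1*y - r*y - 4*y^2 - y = -r*y - 4*y^2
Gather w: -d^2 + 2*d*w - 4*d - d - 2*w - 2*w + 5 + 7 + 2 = -d^2 - 5*d + w*(2*d - 4) + 14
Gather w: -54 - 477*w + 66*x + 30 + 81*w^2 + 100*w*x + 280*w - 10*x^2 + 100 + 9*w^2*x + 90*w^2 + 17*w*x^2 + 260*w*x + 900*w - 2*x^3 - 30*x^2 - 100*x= w^2*(9*x + 171) + w*(17*x^2 + 360*x + 703) - 2*x^3 - 40*x^2 - 34*x + 76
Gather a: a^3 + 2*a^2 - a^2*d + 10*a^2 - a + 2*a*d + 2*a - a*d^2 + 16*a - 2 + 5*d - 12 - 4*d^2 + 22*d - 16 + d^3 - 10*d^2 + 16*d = a^3 + a^2*(12 - d) + a*(-d^2 + 2*d + 17) + d^3 - 14*d^2 + 43*d - 30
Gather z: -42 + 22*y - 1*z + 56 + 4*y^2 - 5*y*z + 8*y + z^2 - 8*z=4*y^2 + 30*y + z^2 + z*(-5*y - 9) + 14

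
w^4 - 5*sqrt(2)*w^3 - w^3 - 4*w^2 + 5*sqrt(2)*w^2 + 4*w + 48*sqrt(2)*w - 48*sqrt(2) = (w - 1)*(w - 4*sqrt(2))*(w - 3*sqrt(2))*(w + 2*sqrt(2))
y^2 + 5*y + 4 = (y + 1)*(y + 4)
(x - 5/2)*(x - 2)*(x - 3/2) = x^3 - 6*x^2 + 47*x/4 - 15/2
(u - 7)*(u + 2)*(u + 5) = u^3 - 39*u - 70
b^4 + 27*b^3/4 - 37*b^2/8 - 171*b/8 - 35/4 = (b - 2)*(b + 1/2)*(b + 5/4)*(b + 7)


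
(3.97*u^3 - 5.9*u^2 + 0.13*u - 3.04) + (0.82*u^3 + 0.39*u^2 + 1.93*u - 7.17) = 4.79*u^3 - 5.51*u^2 + 2.06*u - 10.21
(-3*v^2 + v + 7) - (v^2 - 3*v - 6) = -4*v^2 + 4*v + 13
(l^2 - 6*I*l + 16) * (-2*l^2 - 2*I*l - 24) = -2*l^4 + 10*I*l^3 - 68*l^2 + 112*I*l - 384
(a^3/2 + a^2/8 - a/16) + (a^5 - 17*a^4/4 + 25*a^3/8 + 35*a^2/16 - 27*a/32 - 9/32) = a^5 - 17*a^4/4 + 29*a^3/8 + 37*a^2/16 - 29*a/32 - 9/32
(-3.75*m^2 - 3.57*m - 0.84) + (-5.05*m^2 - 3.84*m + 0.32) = -8.8*m^2 - 7.41*m - 0.52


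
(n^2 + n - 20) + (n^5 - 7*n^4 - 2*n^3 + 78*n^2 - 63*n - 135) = n^5 - 7*n^4 - 2*n^3 + 79*n^2 - 62*n - 155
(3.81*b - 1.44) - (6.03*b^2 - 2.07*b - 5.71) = -6.03*b^2 + 5.88*b + 4.27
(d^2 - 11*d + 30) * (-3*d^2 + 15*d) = -3*d^4 + 48*d^3 - 255*d^2 + 450*d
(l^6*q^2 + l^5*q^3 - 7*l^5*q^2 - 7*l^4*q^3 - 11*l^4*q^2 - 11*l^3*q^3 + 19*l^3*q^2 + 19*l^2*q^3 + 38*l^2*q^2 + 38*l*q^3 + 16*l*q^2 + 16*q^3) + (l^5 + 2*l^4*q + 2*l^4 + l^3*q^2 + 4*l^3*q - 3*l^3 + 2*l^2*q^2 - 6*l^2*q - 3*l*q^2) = l^6*q^2 + l^5*q^3 - 7*l^5*q^2 + l^5 - 7*l^4*q^3 - 11*l^4*q^2 + 2*l^4*q + 2*l^4 - 11*l^3*q^3 + 20*l^3*q^2 + 4*l^3*q - 3*l^3 + 19*l^2*q^3 + 40*l^2*q^2 - 6*l^2*q + 38*l*q^3 + 13*l*q^2 + 16*q^3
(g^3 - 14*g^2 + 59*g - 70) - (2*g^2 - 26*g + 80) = g^3 - 16*g^2 + 85*g - 150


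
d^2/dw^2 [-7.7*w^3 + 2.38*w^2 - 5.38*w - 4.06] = 4.76 - 46.2*w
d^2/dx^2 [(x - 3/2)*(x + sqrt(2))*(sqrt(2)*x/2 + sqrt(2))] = 3*sqrt(2)*x + sqrt(2)/2 + 2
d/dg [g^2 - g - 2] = 2*g - 1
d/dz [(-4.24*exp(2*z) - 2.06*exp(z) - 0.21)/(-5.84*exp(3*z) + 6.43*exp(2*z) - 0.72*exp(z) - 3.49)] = (-24.7616*exp(4*z) - 24.0608*exp(3*z) + 12.6194*exp(2*z) + 32.2958*exp(z) + 7.0382)*exp(z)/(34.1056*exp(6*z) - 75.1024*exp(5*z) + 49.7545*exp(4*z) + 31.504*exp(3*z) - 44.363*exp(2*z) + 5.0256*exp(z) + 12.1801)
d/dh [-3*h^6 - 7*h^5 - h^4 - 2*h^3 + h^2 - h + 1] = -18*h^5 - 35*h^4 - 4*h^3 - 6*h^2 + 2*h - 1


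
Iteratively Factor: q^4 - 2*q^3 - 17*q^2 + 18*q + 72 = (q + 3)*(q^3 - 5*q^2 - 2*q + 24) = (q - 4)*(q + 3)*(q^2 - q - 6) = (q - 4)*(q + 2)*(q + 3)*(q - 3)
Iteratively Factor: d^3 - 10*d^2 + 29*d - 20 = (d - 5)*(d^2 - 5*d + 4) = (d - 5)*(d - 1)*(d - 4)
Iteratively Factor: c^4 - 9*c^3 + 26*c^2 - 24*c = (c - 3)*(c^3 - 6*c^2 + 8*c) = c*(c - 3)*(c^2 - 6*c + 8) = c*(c - 4)*(c - 3)*(c - 2)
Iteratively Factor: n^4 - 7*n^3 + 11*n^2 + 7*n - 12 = (n - 1)*(n^3 - 6*n^2 + 5*n + 12) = (n - 4)*(n - 1)*(n^2 - 2*n - 3) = (n - 4)*(n - 1)*(n + 1)*(n - 3)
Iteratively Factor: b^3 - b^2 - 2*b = (b - 2)*(b^2 + b) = b*(b - 2)*(b + 1)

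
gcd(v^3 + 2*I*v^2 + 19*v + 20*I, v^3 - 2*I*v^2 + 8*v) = v - 4*I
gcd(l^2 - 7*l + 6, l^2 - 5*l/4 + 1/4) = l - 1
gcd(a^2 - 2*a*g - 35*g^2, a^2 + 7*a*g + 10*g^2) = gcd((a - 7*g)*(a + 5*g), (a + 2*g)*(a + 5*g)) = a + 5*g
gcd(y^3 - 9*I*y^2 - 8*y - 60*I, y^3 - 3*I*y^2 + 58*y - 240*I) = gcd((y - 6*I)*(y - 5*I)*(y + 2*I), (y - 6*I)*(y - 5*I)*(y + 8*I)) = y^2 - 11*I*y - 30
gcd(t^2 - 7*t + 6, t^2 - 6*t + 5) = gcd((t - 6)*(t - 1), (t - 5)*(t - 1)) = t - 1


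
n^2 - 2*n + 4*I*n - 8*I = (n - 2)*(n + 4*I)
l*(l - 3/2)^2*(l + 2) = l^4 - l^3 - 15*l^2/4 + 9*l/2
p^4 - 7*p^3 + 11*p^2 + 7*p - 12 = (p - 4)*(p - 3)*(p - 1)*(p + 1)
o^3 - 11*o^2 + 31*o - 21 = (o - 7)*(o - 3)*(o - 1)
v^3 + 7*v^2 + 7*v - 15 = (v - 1)*(v + 3)*(v + 5)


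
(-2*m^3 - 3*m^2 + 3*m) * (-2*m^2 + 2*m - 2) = 4*m^5 + 2*m^4 - 8*m^3 + 12*m^2 - 6*m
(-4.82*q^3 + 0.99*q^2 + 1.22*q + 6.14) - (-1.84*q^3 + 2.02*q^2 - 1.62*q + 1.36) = -2.98*q^3 - 1.03*q^2 + 2.84*q + 4.78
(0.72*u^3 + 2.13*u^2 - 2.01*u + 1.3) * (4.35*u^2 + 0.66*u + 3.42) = 3.132*u^5 + 9.7407*u^4 - 4.8753*u^3 + 11.613*u^2 - 6.0162*u + 4.446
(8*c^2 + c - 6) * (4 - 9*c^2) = -72*c^4 - 9*c^3 + 86*c^2 + 4*c - 24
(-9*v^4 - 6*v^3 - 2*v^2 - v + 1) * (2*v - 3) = -18*v^5 + 15*v^4 + 14*v^3 + 4*v^2 + 5*v - 3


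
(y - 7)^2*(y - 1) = y^3 - 15*y^2 + 63*y - 49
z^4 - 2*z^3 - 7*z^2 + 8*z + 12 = (z - 3)*(z - 2)*(z + 1)*(z + 2)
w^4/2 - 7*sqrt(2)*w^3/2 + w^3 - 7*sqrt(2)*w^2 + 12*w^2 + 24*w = w*(w/2 + 1)*(w - 4*sqrt(2))*(w - 3*sqrt(2))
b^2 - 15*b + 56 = (b - 8)*(b - 7)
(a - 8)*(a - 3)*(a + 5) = a^3 - 6*a^2 - 31*a + 120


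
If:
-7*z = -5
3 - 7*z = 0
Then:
No Solution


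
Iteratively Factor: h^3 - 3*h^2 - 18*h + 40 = (h - 5)*(h^2 + 2*h - 8) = (h - 5)*(h - 2)*(h + 4)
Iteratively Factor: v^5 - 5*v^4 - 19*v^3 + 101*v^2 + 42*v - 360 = (v - 5)*(v^4 - 19*v^2 + 6*v + 72) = (v - 5)*(v + 4)*(v^3 - 4*v^2 - 3*v + 18) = (v - 5)*(v + 2)*(v + 4)*(v^2 - 6*v + 9) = (v - 5)*(v - 3)*(v + 2)*(v + 4)*(v - 3)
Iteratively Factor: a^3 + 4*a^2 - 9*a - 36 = (a - 3)*(a^2 + 7*a + 12) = (a - 3)*(a + 3)*(a + 4)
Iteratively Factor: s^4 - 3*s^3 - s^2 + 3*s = (s - 1)*(s^3 - 2*s^2 - 3*s) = (s - 1)*(s + 1)*(s^2 - 3*s) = (s - 3)*(s - 1)*(s + 1)*(s)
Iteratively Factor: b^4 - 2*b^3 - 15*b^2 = (b - 5)*(b^3 + 3*b^2) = (b - 5)*(b + 3)*(b^2) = b*(b - 5)*(b + 3)*(b)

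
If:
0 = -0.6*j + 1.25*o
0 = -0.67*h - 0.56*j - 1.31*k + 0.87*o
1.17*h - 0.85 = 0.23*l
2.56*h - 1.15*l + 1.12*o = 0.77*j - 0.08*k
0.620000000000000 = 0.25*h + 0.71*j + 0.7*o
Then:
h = 1.25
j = 0.29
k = -0.67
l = 2.69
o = 0.14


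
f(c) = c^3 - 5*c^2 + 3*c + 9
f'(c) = 3*c^2 - 10*c + 3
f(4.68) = 16.03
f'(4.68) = 21.91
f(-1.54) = -11.13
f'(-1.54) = 25.51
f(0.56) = 9.29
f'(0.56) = -1.66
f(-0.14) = 8.48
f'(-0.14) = 4.46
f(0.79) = 8.74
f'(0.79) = -3.03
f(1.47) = 5.78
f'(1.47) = -5.22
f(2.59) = 0.60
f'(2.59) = -2.78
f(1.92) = 3.41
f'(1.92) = -5.14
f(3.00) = 0.00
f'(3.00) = 0.00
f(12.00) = 1053.00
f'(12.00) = 315.00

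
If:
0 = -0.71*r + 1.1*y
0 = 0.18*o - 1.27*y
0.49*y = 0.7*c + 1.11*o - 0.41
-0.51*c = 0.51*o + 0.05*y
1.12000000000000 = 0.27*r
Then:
No Solution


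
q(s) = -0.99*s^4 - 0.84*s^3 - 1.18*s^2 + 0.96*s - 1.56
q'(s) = -3.96*s^3 - 2.52*s^2 - 2.36*s + 0.96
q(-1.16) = -4.74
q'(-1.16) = 6.49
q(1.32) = -7.29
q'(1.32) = -15.65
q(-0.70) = -2.76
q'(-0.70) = 2.74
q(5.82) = -1337.40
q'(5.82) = -878.80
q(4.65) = -569.93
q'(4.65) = -462.66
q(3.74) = -252.11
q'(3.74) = -250.28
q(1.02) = -3.77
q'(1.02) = -8.27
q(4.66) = -574.57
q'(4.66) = -465.49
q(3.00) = -112.17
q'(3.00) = -135.72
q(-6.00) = -1151.40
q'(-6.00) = 779.76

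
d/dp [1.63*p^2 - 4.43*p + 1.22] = 3.26*p - 4.43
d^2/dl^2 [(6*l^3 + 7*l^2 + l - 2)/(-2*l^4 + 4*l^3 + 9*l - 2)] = 4*(-12*l^9 - 42*l^8 + 72*l^7 - 362*l^6 - 54*l^5 + 471*l^4 - 437*l^3 + 222*l^2 - 12*l + 58)/(8*l^12 - 48*l^11 + 96*l^10 - 172*l^9 + 456*l^8 - 528*l^7 + 582*l^6 - 1188*l^5 + 456*l^4 - 777*l^3 + 486*l^2 - 108*l + 8)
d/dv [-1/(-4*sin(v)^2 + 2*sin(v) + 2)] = (1 - 4*sin(v))*cos(v)/(2*(sin(v) + cos(2*v))^2)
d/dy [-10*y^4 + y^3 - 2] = y^2*(3 - 40*y)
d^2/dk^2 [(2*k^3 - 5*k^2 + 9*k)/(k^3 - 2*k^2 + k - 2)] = 2*(-k^6 + 21*k^5 - 15*k^4 - 59*k^3 + 156*k^2 - 84*k - 2)/(k^9 - 6*k^8 + 15*k^7 - 26*k^6 + 39*k^5 - 42*k^4 + 37*k^3 - 30*k^2 + 12*k - 8)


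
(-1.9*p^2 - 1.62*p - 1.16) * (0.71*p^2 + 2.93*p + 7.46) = -1.349*p^4 - 6.7172*p^3 - 19.7442*p^2 - 15.484*p - 8.6536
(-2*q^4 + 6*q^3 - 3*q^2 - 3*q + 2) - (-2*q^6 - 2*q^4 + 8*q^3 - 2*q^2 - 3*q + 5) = 2*q^6 - 2*q^3 - q^2 - 3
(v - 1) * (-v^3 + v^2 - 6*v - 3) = -v^4 + 2*v^3 - 7*v^2 + 3*v + 3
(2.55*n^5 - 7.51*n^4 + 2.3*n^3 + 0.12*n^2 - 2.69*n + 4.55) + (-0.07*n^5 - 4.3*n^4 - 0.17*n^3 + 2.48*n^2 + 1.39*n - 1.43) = 2.48*n^5 - 11.81*n^4 + 2.13*n^3 + 2.6*n^2 - 1.3*n + 3.12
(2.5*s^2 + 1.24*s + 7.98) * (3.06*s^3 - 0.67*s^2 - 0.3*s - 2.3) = 7.65*s^5 + 2.1194*s^4 + 22.838*s^3 - 11.4686*s^2 - 5.246*s - 18.354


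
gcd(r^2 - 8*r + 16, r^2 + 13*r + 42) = 1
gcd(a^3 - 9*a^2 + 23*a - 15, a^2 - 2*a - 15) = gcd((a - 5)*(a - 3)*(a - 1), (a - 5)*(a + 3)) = a - 5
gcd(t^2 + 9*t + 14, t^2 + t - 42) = t + 7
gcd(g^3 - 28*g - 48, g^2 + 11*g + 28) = g + 4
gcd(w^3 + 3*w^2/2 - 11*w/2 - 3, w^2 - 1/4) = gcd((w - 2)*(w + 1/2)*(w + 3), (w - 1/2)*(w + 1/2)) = w + 1/2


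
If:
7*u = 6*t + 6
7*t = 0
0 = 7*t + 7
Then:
No Solution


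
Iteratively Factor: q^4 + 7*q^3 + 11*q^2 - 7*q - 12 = (q + 3)*(q^3 + 4*q^2 - q - 4) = (q + 1)*(q + 3)*(q^2 + 3*q - 4) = (q - 1)*(q + 1)*(q + 3)*(q + 4)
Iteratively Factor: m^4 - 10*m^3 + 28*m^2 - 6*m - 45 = (m + 1)*(m^3 - 11*m^2 + 39*m - 45) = (m - 5)*(m + 1)*(m^2 - 6*m + 9) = (m - 5)*(m - 3)*(m + 1)*(m - 3)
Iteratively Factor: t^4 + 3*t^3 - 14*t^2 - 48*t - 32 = (t + 1)*(t^3 + 2*t^2 - 16*t - 32) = (t + 1)*(t + 4)*(t^2 - 2*t - 8) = (t - 4)*(t + 1)*(t + 4)*(t + 2)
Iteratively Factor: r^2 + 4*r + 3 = (r + 1)*(r + 3)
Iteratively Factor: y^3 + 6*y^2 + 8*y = (y + 4)*(y^2 + 2*y) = (y + 2)*(y + 4)*(y)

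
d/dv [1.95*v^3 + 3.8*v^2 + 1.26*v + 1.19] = 5.85*v^2 + 7.6*v + 1.26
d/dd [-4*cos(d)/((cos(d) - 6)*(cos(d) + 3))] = 4*(sin(d)^2 - 19)*sin(d)/((cos(d) - 6)^2*(cos(d) + 3)^2)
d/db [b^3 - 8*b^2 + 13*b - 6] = 3*b^2 - 16*b + 13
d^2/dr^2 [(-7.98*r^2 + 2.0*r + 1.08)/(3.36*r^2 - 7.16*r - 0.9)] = (-338.800896*r^3 - 71.6325119999999*r^2 - 119.605248*r + 78.561936)/(37.933056*r^6 - 242.500608*r^5 + 486.275328*r^4 - 237.150656*r^3 - 130.25232*r^2 - 17.3988*r - 0.729)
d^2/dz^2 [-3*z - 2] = 0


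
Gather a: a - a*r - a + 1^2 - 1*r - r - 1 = -a*r - 2*r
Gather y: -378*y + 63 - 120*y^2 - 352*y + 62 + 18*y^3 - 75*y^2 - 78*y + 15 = 18*y^3 - 195*y^2 - 808*y + 140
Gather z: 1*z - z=0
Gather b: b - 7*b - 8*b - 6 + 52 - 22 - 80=-14*b - 56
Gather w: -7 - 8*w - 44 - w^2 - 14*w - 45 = -w^2 - 22*w - 96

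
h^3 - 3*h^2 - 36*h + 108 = (h - 6)*(h - 3)*(h + 6)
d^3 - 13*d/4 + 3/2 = (d - 3/2)*(d - 1/2)*(d + 2)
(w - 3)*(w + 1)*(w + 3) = w^3 + w^2 - 9*w - 9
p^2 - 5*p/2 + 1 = (p - 2)*(p - 1/2)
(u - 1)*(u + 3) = u^2 + 2*u - 3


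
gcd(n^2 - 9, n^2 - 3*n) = n - 3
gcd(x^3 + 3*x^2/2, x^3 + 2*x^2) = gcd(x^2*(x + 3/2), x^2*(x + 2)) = x^2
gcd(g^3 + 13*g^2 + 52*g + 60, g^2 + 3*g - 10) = g + 5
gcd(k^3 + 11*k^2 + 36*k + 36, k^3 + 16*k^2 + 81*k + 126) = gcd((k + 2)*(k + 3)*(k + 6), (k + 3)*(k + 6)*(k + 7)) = k^2 + 9*k + 18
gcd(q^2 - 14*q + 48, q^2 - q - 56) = q - 8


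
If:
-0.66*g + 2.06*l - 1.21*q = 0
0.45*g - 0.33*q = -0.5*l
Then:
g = 0.0595067621320605*q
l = 0.606443914081146*q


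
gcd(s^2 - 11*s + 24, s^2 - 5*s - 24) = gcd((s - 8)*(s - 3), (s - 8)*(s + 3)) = s - 8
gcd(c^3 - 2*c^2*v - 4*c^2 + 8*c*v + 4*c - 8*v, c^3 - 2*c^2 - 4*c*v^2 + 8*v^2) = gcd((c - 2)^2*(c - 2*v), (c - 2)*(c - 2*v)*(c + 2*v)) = -c^2 + 2*c*v + 2*c - 4*v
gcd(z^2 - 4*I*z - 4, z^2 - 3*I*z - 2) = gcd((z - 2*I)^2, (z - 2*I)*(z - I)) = z - 2*I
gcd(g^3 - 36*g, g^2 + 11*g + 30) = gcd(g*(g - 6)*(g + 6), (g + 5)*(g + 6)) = g + 6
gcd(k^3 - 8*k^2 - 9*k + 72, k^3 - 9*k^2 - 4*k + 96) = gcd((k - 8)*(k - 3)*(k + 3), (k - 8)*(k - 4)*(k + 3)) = k^2 - 5*k - 24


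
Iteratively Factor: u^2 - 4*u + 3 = (u - 3)*(u - 1)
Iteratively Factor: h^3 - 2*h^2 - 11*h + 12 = (h - 4)*(h^2 + 2*h - 3) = (h - 4)*(h - 1)*(h + 3)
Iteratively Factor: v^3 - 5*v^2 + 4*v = (v - 4)*(v^2 - v) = (v - 4)*(v - 1)*(v)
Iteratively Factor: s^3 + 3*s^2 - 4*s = (s + 4)*(s^2 - s) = (s - 1)*(s + 4)*(s)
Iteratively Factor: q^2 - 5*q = (q)*(q - 5)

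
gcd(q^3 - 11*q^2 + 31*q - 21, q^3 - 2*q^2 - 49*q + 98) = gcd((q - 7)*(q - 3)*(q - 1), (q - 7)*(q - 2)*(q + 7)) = q - 7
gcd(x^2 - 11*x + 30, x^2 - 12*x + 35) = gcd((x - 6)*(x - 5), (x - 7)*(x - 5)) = x - 5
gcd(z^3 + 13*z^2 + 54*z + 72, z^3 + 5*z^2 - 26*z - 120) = z^2 + 10*z + 24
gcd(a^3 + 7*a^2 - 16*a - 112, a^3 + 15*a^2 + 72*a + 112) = a^2 + 11*a + 28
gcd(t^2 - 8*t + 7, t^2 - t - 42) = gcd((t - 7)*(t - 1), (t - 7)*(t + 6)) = t - 7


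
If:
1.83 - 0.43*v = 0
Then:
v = 4.26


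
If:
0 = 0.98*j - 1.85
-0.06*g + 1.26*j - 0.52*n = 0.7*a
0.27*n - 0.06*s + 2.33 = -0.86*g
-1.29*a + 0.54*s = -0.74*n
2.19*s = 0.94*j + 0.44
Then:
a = 1.85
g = -3.42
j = 1.89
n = 2.48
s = 1.01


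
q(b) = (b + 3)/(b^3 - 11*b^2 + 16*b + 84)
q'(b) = (b + 3)*(-3*b^2 + 22*b - 16)/(b^3 - 11*b^2 + 16*b + 84)^2 + 1/(b^3 - 11*b^2 + 16*b + 84) = (b^3 - 11*b^2 + 16*b - (b + 3)*(3*b^2 - 22*b + 16) + 84)/(b^3 - 11*b^2 + 16*b + 84)^2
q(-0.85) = 0.03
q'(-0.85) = -0.00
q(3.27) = 0.12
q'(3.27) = 0.07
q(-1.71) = 0.07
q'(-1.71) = -0.16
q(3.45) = 0.13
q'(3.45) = 0.08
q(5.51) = 1.55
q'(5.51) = 4.18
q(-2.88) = -0.00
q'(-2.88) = -0.02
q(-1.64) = 0.06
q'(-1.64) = -0.10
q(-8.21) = 0.00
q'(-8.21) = 0.00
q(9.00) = 0.18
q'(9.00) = -0.15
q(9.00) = 0.18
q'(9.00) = -0.15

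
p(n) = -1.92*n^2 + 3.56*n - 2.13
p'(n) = 3.56 - 3.84*n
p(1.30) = -0.75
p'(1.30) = -1.43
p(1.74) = -1.75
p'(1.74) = -3.12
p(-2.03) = -17.27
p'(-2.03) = 11.36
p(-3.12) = -31.93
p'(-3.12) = 15.54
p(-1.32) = -10.17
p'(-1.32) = 8.63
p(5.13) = -34.40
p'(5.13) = -16.14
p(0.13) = -1.70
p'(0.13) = 3.06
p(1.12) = -0.55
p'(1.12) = -0.74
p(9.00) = -125.61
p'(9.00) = -31.00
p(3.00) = -8.73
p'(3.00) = -7.96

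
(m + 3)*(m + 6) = m^2 + 9*m + 18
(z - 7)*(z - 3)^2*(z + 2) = z^4 - 11*z^3 + 25*z^2 + 39*z - 126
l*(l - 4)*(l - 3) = l^3 - 7*l^2 + 12*l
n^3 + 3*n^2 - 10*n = n*(n - 2)*(n + 5)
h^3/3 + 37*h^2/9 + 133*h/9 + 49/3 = (h/3 + 1)*(h + 7/3)*(h + 7)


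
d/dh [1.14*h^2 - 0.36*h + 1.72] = 2.28*h - 0.36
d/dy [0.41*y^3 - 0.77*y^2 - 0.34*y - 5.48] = 1.23*y^2 - 1.54*y - 0.34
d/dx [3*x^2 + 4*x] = 6*x + 4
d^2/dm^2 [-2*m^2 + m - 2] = -4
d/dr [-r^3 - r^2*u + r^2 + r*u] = -3*r^2 - 2*r*u + 2*r + u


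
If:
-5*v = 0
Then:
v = 0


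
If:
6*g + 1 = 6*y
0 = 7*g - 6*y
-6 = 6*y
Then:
No Solution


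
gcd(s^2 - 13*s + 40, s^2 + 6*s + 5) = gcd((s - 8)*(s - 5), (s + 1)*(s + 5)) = 1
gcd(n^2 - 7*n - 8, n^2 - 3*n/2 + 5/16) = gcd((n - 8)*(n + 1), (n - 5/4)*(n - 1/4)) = 1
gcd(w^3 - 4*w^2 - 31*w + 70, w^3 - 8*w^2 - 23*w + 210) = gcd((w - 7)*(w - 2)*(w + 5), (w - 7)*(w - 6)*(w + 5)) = w^2 - 2*w - 35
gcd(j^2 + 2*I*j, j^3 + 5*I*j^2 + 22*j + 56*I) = j + 2*I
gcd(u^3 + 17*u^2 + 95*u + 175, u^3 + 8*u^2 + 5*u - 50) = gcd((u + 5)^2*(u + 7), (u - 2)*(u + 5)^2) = u^2 + 10*u + 25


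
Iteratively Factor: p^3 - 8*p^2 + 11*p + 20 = (p - 5)*(p^2 - 3*p - 4) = (p - 5)*(p + 1)*(p - 4)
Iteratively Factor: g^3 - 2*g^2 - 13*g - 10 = (g + 2)*(g^2 - 4*g - 5) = (g + 1)*(g + 2)*(g - 5)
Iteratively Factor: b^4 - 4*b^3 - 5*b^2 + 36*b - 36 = (b - 2)*(b^3 - 2*b^2 - 9*b + 18) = (b - 3)*(b - 2)*(b^2 + b - 6) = (b - 3)*(b - 2)^2*(b + 3)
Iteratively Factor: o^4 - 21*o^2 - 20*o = (o + 1)*(o^3 - o^2 - 20*o) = o*(o + 1)*(o^2 - o - 20) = o*(o - 5)*(o + 1)*(o + 4)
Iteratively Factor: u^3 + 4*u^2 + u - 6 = (u + 2)*(u^2 + 2*u - 3) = (u - 1)*(u + 2)*(u + 3)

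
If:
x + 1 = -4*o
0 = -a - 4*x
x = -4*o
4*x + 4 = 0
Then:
No Solution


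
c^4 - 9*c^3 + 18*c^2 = c^2*(c - 6)*(c - 3)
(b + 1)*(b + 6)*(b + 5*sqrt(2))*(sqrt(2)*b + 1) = sqrt(2)*b^4 + 7*sqrt(2)*b^3 + 11*b^3 + 11*sqrt(2)*b^2 + 77*b^2 + 35*sqrt(2)*b + 66*b + 30*sqrt(2)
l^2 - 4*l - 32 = (l - 8)*(l + 4)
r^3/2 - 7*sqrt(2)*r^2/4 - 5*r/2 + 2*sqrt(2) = (r/2 + sqrt(2)/2)*(r - 4*sqrt(2))*(r - sqrt(2)/2)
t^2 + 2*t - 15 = (t - 3)*(t + 5)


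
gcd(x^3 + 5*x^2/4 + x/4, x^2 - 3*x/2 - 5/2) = x + 1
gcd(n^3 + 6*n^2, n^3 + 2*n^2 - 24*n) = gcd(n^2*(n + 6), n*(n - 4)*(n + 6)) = n^2 + 6*n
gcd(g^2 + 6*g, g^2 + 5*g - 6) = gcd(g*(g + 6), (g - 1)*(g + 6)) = g + 6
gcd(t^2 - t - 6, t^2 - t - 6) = t^2 - t - 6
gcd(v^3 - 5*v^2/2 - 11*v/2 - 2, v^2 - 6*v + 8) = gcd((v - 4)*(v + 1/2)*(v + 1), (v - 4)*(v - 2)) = v - 4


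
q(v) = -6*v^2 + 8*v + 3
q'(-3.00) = 44.00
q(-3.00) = -75.00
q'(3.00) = -28.00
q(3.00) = -27.00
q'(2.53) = -22.36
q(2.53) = -15.17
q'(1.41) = -8.92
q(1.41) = 2.35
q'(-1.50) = 26.00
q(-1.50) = -22.50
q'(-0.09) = 9.08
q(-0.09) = 2.23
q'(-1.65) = 27.80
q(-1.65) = -26.54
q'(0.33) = 4.04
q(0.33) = 4.99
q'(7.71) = -84.52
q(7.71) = -291.98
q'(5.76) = -61.12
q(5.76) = -149.99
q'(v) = 8 - 12*v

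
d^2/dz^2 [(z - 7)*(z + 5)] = 2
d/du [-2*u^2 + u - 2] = 1 - 4*u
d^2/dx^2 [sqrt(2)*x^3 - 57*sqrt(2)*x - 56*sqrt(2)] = 6*sqrt(2)*x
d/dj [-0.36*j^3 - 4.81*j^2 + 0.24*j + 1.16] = -1.08*j^2 - 9.62*j + 0.24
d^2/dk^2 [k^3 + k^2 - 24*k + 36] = 6*k + 2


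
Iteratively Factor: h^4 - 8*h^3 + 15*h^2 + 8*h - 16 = (h - 4)*(h^3 - 4*h^2 - h + 4) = (h - 4)*(h + 1)*(h^2 - 5*h + 4) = (h - 4)^2*(h + 1)*(h - 1)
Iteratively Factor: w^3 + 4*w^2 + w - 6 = (w + 3)*(w^2 + w - 2) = (w - 1)*(w + 3)*(w + 2)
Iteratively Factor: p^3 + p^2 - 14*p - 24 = (p + 2)*(p^2 - p - 12) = (p + 2)*(p + 3)*(p - 4)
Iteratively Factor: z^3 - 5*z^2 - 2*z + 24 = (z + 2)*(z^2 - 7*z + 12) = (z - 3)*(z + 2)*(z - 4)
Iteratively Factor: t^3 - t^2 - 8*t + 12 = (t - 2)*(t^2 + t - 6) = (t - 2)*(t + 3)*(t - 2)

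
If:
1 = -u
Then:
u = -1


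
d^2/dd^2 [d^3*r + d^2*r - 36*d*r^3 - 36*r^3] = 2*r*(3*d + 1)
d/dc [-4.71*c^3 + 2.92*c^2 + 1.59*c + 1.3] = -14.13*c^2 + 5.84*c + 1.59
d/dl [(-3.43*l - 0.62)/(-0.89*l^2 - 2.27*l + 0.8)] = (3.0527*l^2 + 7.7861*l - (1.78*l + 2.27)*(3.43*l + 0.62) - 2.744)/(0.89*l^2 + 2.27*l - 0.8)^2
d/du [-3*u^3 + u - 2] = 1 - 9*u^2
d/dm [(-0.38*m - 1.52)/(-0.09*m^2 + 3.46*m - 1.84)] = (-0.0342*m^2 - 0.2736*m + 5.9584)/(0.0081*m^4 - 0.6228*m^3 + 12.3028*m^2 - 12.7328*m + 3.3856)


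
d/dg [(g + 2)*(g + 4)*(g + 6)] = 3*g^2 + 24*g + 44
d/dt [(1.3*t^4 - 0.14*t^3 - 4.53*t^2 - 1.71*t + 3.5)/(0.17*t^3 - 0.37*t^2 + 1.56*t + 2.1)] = (0.221*t^6 - 0.962*t^5 + 6.9059*t^4 + 11.0646*t^3 - 10.3665*t^2 - 16.436*t - 9.051)/(0.0289*t^6 - 0.1258*t^5 + 0.6673*t^4 - 0.4404*t^3 + 0.8796*t^2 + 6.552*t + 4.41)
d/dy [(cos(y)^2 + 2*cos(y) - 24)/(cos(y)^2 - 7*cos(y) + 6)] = 3*(3*cos(y)^2 - 20*cos(y) + 52)*sin(y)/((cos(y) - 6)^2*(cos(y) - 1)^2)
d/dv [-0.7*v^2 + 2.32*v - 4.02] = 2.32 - 1.4*v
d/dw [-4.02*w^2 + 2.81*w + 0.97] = 2.81 - 8.04*w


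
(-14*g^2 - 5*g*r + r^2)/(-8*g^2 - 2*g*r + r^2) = (-7*g + r)/(-4*g + r)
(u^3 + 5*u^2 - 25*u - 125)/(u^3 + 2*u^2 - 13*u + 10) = (u^2 - 25)/(u^2 - 3*u + 2)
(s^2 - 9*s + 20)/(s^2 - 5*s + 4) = (s - 5)/(s - 1)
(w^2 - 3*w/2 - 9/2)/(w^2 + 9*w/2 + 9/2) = (w - 3)/(w + 3)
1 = 1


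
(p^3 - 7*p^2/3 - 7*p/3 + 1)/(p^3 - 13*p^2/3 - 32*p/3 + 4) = (p^2 - 2*p - 3)/(p^2 - 4*p - 12)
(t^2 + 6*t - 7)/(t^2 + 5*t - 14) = (t - 1)/(t - 2)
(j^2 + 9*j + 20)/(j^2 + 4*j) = (j + 5)/j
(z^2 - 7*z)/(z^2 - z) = (z - 7)/(z - 1)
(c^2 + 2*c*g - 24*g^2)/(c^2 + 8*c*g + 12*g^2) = (c - 4*g)/(c + 2*g)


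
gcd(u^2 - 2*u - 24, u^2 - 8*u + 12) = u - 6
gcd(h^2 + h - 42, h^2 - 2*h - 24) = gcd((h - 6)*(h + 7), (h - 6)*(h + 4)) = h - 6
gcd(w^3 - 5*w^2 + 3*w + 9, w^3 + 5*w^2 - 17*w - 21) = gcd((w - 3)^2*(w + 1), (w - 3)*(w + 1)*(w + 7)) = w^2 - 2*w - 3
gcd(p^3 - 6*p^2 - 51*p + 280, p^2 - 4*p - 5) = p - 5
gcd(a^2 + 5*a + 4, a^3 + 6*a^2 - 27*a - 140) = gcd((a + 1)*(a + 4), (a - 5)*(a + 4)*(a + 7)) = a + 4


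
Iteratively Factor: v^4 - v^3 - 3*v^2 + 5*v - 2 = (v - 1)*(v^3 - 3*v + 2) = (v - 1)^2*(v^2 + v - 2) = (v - 1)^2*(v + 2)*(v - 1)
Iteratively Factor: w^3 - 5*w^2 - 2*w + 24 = (w - 4)*(w^2 - w - 6) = (w - 4)*(w - 3)*(w + 2)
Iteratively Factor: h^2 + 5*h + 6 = (h + 3)*(h + 2)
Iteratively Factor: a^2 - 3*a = (a - 3)*(a)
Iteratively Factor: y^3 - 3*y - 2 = (y - 2)*(y^2 + 2*y + 1) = (y - 2)*(y + 1)*(y + 1)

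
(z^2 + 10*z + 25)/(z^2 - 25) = (z + 5)/(z - 5)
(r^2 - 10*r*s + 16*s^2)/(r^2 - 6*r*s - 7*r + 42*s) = (r^2 - 10*r*s + 16*s^2)/(r^2 - 6*r*s - 7*r + 42*s)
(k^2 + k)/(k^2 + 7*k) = (k + 1)/(k + 7)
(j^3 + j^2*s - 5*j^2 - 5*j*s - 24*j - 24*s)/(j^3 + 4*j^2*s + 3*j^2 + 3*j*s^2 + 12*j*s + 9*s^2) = (j - 8)/(j + 3*s)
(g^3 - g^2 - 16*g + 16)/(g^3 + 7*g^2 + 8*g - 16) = (g - 4)/(g + 4)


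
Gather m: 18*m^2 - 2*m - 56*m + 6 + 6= 18*m^2 - 58*m + 12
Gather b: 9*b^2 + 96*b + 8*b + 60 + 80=9*b^2 + 104*b + 140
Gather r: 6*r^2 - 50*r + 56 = 6*r^2 - 50*r + 56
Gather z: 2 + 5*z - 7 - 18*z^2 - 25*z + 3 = -18*z^2 - 20*z - 2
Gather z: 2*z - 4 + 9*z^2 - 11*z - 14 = 9*z^2 - 9*z - 18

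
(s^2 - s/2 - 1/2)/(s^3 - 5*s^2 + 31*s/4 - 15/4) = 2*(2*s + 1)/(4*s^2 - 16*s + 15)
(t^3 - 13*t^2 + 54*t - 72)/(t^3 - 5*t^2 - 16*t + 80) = (t^2 - 9*t + 18)/(t^2 - t - 20)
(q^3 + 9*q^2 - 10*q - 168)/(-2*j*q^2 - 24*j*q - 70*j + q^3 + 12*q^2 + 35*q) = (q^2 + 2*q - 24)/(-2*j*q - 10*j + q^2 + 5*q)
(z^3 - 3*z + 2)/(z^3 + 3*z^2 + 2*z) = (z^2 - 2*z + 1)/(z*(z + 1))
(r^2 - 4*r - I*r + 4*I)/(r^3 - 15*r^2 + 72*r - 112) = (r - I)/(r^2 - 11*r + 28)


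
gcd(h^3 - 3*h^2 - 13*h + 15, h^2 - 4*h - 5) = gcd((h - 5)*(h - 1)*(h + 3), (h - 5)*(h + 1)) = h - 5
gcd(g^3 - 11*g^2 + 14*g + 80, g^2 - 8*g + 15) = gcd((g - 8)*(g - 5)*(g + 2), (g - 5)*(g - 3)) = g - 5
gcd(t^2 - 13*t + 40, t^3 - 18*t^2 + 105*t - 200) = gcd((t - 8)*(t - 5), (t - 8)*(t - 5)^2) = t^2 - 13*t + 40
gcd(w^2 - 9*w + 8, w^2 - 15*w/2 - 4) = w - 8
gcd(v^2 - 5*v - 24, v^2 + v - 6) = v + 3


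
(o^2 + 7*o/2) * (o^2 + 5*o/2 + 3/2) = o^4 + 6*o^3 + 41*o^2/4 + 21*o/4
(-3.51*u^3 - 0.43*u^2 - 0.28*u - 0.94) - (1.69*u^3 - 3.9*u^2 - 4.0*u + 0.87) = -5.2*u^3 + 3.47*u^2 + 3.72*u - 1.81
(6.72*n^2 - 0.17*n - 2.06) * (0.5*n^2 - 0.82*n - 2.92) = 3.36*n^4 - 5.5954*n^3 - 20.513*n^2 + 2.1856*n + 6.0152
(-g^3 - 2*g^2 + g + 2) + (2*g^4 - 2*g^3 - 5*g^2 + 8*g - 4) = 2*g^4 - 3*g^3 - 7*g^2 + 9*g - 2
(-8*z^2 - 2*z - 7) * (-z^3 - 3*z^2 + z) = 8*z^5 + 26*z^4 + 5*z^3 + 19*z^2 - 7*z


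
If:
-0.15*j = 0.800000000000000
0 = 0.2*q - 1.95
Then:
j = -5.33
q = 9.75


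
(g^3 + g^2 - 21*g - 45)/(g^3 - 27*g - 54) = (g - 5)/(g - 6)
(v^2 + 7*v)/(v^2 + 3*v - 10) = v*(v + 7)/(v^2 + 3*v - 10)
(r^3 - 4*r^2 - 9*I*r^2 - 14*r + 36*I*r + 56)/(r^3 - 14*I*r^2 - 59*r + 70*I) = (r - 4)/(r - 5*I)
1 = 1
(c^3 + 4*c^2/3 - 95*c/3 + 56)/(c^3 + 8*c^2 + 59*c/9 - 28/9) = 3*(3*c^2 - 17*c + 24)/(9*c^2 + 9*c - 4)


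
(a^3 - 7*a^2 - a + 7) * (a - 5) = a^4 - 12*a^3 + 34*a^2 + 12*a - 35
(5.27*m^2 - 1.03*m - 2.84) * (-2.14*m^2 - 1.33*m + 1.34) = -11.2778*m^4 - 4.8049*m^3 + 14.5093*m^2 + 2.397*m - 3.8056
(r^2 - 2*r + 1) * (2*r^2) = 2*r^4 - 4*r^3 + 2*r^2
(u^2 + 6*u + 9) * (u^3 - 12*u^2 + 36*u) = u^5 - 6*u^4 - 27*u^3 + 108*u^2 + 324*u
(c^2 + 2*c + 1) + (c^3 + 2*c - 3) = c^3 + c^2 + 4*c - 2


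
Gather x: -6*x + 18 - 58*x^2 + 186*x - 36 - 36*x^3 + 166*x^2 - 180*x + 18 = -36*x^3 + 108*x^2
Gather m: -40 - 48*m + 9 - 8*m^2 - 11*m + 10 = -8*m^2 - 59*m - 21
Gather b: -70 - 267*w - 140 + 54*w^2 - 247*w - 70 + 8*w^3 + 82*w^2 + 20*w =8*w^3 + 136*w^2 - 494*w - 280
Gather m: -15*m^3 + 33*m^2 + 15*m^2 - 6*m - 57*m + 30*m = -15*m^3 + 48*m^2 - 33*m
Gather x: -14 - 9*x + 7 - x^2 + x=-x^2 - 8*x - 7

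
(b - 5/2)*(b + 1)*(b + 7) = b^3 + 11*b^2/2 - 13*b - 35/2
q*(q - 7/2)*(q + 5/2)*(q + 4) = q^4 + 3*q^3 - 51*q^2/4 - 35*q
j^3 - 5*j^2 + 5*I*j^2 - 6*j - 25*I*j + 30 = (j - 5)*(j + 2*I)*(j + 3*I)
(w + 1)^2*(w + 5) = w^3 + 7*w^2 + 11*w + 5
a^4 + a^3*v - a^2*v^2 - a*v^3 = a*(a - v)*(a + v)^2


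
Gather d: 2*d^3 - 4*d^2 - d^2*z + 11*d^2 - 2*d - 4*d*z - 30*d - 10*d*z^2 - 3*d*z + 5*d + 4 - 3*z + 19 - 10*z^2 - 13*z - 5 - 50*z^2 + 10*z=2*d^3 + d^2*(7 - z) + d*(-10*z^2 - 7*z - 27) - 60*z^2 - 6*z + 18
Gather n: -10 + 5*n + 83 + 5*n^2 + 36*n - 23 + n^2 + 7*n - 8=6*n^2 + 48*n + 42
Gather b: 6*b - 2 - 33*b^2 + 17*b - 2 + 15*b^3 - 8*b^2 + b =15*b^3 - 41*b^2 + 24*b - 4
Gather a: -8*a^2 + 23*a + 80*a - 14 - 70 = -8*a^2 + 103*a - 84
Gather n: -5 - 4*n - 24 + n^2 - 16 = n^2 - 4*n - 45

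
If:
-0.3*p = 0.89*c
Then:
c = -0.337078651685393*p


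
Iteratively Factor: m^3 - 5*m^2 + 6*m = (m - 2)*(m^2 - 3*m) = (m - 3)*(m - 2)*(m)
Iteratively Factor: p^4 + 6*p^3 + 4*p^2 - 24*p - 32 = (p + 4)*(p^3 + 2*p^2 - 4*p - 8) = (p + 2)*(p + 4)*(p^2 - 4) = (p - 2)*(p + 2)*(p + 4)*(p + 2)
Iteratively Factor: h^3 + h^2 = (h + 1)*(h^2) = h*(h + 1)*(h)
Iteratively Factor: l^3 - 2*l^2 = (l)*(l^2 - 2*l) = l^2*(l - 2)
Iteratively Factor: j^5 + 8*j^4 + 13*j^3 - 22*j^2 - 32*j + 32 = (j - 1)*(j^4 + 9*j^3 + 22*j^2 - 32) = (j - 1)*(j + 4)*(j^3 + 5*j^2 + 2*j - 8) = (j - 1)^2*(j + 4)*(j^2 + 6*j + 8) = (j - 1)^2*(j + 4)^2*(j + 2)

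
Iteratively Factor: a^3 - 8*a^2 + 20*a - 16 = (a - 4)*(a^2 - 4*a + 4) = (a - 4)*(a - 2)*(a - 2)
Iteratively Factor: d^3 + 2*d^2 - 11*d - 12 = (d + 1)*(d^2 + d - 12) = (d - 3)*(d + 1)*(d + 4)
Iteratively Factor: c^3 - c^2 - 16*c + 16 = (c - 1)*(c^2 - 16) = (c - 4)*(c - 1)*(c + 4)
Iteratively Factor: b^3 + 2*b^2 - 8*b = (b - 2)*(b^2 + 4*b) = b*(b - 2)*(b + 4)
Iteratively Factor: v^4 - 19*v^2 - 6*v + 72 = (v + 3)*(v^3 - 3*v^2 - 10*v + 24) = (v - 4)*(v + 3)*(v^2 + v - 6) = (v - 4)*(v + 3)^2*(v - 2)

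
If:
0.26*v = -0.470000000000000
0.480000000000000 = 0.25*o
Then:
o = 1.92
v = -1.81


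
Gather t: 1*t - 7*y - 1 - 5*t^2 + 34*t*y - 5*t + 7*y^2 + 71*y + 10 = -5*t^2 + t*(34*y - 4) + 7*y^2 + 64*y + 9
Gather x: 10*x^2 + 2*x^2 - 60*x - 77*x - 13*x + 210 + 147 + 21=12*x^2 - 150*x + 378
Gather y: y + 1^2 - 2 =y - 1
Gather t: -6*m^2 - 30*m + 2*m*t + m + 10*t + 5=-6*m^2 - 29*m + t*(2*m + 10) + 5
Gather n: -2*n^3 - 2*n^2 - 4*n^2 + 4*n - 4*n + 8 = -2*n^3 - 6*n^2 + 8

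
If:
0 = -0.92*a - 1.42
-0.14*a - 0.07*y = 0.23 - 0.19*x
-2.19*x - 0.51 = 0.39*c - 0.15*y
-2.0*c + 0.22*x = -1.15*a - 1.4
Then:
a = -1.54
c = -0.22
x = -0.26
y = -0.89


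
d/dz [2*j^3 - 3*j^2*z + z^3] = -3*j^2 + 3*z^2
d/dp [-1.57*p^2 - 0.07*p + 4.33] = -3.14*p - 0.07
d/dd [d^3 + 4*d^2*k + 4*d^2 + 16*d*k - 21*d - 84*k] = 3*d^2 + 8*d*k + 8*d + 16*k - 21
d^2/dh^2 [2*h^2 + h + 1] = 4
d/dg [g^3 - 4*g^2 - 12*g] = 3*g^2 - 8*g - 12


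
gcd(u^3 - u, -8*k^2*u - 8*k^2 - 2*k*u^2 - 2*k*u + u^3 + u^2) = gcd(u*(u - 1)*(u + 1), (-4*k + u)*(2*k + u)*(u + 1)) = u + 1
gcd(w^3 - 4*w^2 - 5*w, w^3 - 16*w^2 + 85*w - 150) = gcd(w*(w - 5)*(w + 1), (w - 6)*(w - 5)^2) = w - 5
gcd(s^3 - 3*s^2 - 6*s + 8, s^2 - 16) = s - 4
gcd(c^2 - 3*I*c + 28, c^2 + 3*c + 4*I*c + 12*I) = c + 4*I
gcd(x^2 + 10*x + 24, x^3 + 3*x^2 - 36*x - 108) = x + 6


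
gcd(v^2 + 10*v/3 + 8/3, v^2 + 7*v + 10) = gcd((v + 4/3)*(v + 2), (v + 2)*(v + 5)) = v + 2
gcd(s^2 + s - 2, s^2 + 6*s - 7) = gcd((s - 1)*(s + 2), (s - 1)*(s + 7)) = s - 1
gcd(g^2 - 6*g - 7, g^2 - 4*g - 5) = g + 1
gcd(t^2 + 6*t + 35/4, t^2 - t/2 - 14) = t + 7/2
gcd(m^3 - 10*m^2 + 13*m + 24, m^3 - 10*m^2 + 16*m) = m - 8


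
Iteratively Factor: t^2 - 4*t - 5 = (t + 1)*(t - 5)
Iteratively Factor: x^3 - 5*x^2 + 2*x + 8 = (x - 2)*(x^2 - 3*x - 4) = (x - 2)*(x + 1)*(x - 4)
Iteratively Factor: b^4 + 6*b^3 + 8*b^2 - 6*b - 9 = (b + 3)*(b^3 + 3*b^2 - b - 3) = (b + 3)^2*(b^2 - 1) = (b - 1)*(b + 3)^2*(b + 1)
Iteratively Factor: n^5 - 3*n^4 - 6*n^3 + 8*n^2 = (n)*(n^4 - 3*n^3 - 6*n^2 + 8*n) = n^2*(n^3 - 3*n^2 - 6*n + 8) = n^2*(n + 2)*(n^2 - 5*n + 4) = n^2*(n - 4)*(n + 2)*(n - 1)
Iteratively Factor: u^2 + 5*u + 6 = (u + 2)*(u + 3)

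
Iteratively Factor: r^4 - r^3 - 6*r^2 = (r - 3)*(r^3 + 2*r^2) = r*(r - 3)*(r^2 + 2*r) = r^2*(r - 3)*(r + 2)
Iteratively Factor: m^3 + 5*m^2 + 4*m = (m)*(m^2 + 5*m + 4) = m*(m + 4)*(m + 1)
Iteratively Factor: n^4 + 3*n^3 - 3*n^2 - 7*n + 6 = (n - 1)*(n^3 + 4*n^2 + n - 6) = (n - 1)*(n + 2)*(n^2 + 2*n - 3) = (n - 1)^2*(n + 2)*(n + 3)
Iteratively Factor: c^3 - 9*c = (c + 3)*(c^2 - 3*c) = c*(c + 3)*(c - 3)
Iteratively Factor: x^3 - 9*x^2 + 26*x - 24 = (x - 3)*(x^2 - 6*x + 8) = (x - 3)*(x - 2)*(x - 4)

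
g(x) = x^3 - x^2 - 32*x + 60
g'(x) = 3*x^2 - 2*x - 32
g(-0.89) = 86.98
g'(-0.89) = -27.84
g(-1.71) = 106.80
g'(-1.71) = -19.81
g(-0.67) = 80.69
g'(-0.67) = -29.31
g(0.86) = 32.38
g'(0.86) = -31.50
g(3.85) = -20.96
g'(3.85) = 4.77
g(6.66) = 97.93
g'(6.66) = 87.75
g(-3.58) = 115.86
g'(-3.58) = 13.61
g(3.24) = -20.17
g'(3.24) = -6.99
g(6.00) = 48.00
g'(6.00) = 64.00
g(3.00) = -18.00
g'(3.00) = -11.00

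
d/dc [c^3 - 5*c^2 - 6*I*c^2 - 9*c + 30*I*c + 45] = 3*c^2 - 10*c - 12*I*c - 9 + 30*I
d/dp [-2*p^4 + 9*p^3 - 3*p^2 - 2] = p*(-8*p^2 + 27*p - 6)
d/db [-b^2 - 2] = -2*b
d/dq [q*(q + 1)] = 2*q + 1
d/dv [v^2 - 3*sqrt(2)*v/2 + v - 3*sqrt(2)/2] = 2*v - 3*sqrt(2)/2 + 1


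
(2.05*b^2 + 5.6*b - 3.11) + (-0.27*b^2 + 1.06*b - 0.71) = 1.78*b^2 + 6.66*b - 3.82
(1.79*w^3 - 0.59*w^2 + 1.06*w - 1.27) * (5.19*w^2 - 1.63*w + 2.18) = 9.2901*w^5 - 5.9798*w^4 + 10.3653*w^3 - 9.6053*w^2 + 4.3809*w - 2.7686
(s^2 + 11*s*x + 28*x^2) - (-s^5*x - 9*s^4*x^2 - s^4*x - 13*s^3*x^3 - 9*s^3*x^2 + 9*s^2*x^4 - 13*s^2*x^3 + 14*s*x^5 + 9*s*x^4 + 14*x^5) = s^5*x + 9*s^4*x^2 + s^4*x + 13*s^3*x^3 + 9*s^3*x^2 - 9*s^2*x^4 + 13*s^2*x^3 + s^2 - 14*s*x^5 - 9*s*x^4 + 11*s*x - 14*x^5 + 28*x^2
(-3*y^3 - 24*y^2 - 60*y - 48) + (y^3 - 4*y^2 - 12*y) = -2*y^3 - 28*y^2 - 72*y - 48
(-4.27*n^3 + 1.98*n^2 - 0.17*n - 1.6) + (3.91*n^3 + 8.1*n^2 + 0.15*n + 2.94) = -0.359999999999999*n^3 + 10.08*n^2 - 0.02*n + 1.34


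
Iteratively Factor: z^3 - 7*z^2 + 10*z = (z)*(z^2 - 7*z + 10) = z*(z - 2)*(z - 5)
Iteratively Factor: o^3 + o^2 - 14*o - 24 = (o + 3)*(o^2 - 2*o - 8) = (o - 4)*(o + 3)*(o + 2)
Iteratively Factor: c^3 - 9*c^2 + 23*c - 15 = (c - 3)*(c^2 - 6*c + 5) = (c - 3)*(c - 1)*(c - 5)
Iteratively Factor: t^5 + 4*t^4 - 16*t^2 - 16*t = (t + 2)*(t^4 + 2*t^3 - 4*t^2 - 8*t) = (t - 2)*(t + 2)*(t^3 + 4*t^2 + 4*t) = (t - 2)*(t + 2)^2*(t^2 + 2*t) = t*(t - 2)*(t + 2)^2*(t + 2)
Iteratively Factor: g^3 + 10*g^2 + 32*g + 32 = (g + 4)*(g^2 + 6*g + 8) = (g + 4)^2*(g + 2)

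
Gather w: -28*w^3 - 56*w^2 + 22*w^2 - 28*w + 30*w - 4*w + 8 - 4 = -28*w^3 - 34*w^2 - 2*w + 4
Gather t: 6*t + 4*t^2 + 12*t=4*t^2 + 18*t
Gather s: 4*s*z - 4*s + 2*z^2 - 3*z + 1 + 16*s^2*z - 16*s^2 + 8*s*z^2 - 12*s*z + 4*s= s^2*(16*z - 16) + s*(8*z^2 - 8*z) + 2*z^2 - 3*z + 1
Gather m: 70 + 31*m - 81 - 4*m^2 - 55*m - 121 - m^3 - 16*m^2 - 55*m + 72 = -m^3 - 20*m^2 - 79*m - 60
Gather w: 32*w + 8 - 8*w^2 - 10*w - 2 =-8*w^2 + 22*w + 6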